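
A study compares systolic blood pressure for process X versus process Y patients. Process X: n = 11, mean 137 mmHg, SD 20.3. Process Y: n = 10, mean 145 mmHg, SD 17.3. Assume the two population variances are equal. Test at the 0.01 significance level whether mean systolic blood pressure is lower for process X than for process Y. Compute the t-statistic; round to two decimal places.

Let group 1 = process X, group 2 = process Y. H0: μ_1 = μ_2; H1: μ_1 < μ_2 (two-sample pooled-variance t-test, left-tailed).
s_p² = [(11−1)·20.3² + (10−1)·17.3²]/(11+10−2) = 358.658
t = (137 − 145)/√[358.658·(1/11 + 1/10)] = -0.97
df = n₁ + n₂ − 2 = 19
p-value = P(T ≤ -0.97) ≈ 0.173
Since p ≈ 0.173 > α = 0.01, fail to reject H0; the evidence is not statistically significant.

-0.97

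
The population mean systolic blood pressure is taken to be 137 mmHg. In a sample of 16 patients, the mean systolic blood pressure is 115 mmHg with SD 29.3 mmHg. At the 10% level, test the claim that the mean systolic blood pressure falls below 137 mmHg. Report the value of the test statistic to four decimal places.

-3.0034

H0: μ = 137; H1: μ < 137 (one-sample t-test, left-tailed).
t = (x̄ − μ₀)/(s/√n) = (115 − 137)/(29.3/√16) = -3.0034
df = n − 1 = 15
p-value = P(T ≤ -3.0034) ≈ 0.004
Since p ≈ 0.004 < α = 0.1, reject H0; the evidence is statistically significant.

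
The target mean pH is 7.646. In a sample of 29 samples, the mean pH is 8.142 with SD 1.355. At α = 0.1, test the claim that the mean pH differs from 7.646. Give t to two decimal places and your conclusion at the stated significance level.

H0: μ = 7.646; H1: μ ≠ 7.646 (one-sample t-test, two-sided).
t = (x̄ − μ₀)/(s/√n) = (8.142 − 7.646)/(1.355/√29) = 1.97
df = n − 1 = 28
Two-sided p-value ≈ 0.059
Since p ≈ 0.059 < α = 0.1, reject H0; the evidence is statistically significant.

t = 1.97; reject H0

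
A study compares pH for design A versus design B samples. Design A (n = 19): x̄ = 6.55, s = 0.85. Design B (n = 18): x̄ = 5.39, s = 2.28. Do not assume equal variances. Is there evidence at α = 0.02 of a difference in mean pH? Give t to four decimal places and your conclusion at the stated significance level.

Let group 1 = design A, group 2 = design B. H0: μ_1 = μ_2; H1: μ_1 ≠ μ_2 (Welch's two-sample t-test, two-sided).
t = (x̄_1 − x̄_2)/√(s_1²/n_1 + s_2²/n_2) = (6.55 − 5.39)/√(0.85²/19 + 2.28²/18) = 2.0291
Welch–Satterthwaite df ≈ 21.42
Two-sided p-value ≈ 0.0551
Since p ≈ 0.0551 > α = 0.02, fail to reject H0; the data do not provide sufficient evidence against H0.

t = 2.0291; fail to reject H0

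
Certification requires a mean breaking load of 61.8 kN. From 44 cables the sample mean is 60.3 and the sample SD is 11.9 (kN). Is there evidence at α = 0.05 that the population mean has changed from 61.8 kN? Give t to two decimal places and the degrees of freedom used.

t = -0.84, df = 43

H0: μ = 61.8; H1: μ ≠ 61.8 (one-sample t-test, two-sided).
t = (x̄ − μ₀)/(s/√n) = (60.3 − 61.8)/(11.9/√44) = -0.84
df = n − 1 = 43
Two-sided p-value ≈ 0.408
Since p ≈ 0.408 > α = 0.05, fail to reject H0; the evidence is not statistically significant.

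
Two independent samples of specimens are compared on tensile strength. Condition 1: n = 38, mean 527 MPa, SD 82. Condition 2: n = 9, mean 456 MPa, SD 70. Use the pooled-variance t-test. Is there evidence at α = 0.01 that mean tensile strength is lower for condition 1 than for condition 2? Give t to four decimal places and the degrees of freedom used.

Let group 1 = condition 1, group 2 = condition 2. H0: μ_1 = μ_2; H1: μ_1 < μ_2 (two-sample pooled-variance t-test, left-tailed).
s_p² = [(38−1)·82² + (9−1)·70²]/(38+9−2) = 6399.73
t = (527 − 456)/√[6399.73·(1/38 + 1/9)] = 2.3941
df = n₁ + n₂ − 2 = 45
p-value = P(T ≤ 2.3941) ≈ 0.9896
Since p ≈ 0.9896 > α = 0.01, fail to reject H0; the data do not provide sufficient evidence against H0.

t = 2.3941, df = 45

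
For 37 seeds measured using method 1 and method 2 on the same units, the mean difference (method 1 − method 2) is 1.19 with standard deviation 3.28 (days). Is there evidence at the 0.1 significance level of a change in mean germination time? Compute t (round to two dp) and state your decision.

H0: μ_d = 0; H1: μ_d ≠ 0 (paired t-test on the differences, two-sided).
t = d̄/(s_d/√n) = 1.19/(3.28/√37) = 2.21
df = n − 1 = 36
Two-sided p-value ≈ 0.0338
Since p ≈ 0.0338 < α = 0.1, reject H0; the evidence is statistically significant.

t = 2.21; reject H0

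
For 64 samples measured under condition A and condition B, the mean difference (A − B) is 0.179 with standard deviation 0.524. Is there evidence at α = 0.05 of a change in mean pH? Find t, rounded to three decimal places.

2.733

H0: μ_d = 0; H1: μ_d ≠ 0 (paired t-test on the differences, two-sided).
t = d̄/(s_d/√n) = 0.179/(0.524/√64) = 2.733
df = n − 1 = 63
Two-sided p-value ≈ 0.0081
Since p ≈ 0.0081 < α = 0.05, reject H0; the data support H1.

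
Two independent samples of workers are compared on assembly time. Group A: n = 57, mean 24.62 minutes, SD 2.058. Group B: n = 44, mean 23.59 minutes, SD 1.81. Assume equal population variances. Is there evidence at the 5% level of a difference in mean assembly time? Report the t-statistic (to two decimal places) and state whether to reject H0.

Let group 1 = group A, group 2 = group B. H0: μ_1 = μ_2; H1: μ_1 ≠ μ_2 (two-sample pooled-variance t-test, two-sided).
s_p² = [(57−1)·2.058² + (44−1)·1.81²]/(57+44−2) = 3.81871
t = (24.62 − 23.59)/√[3.81871·(1/57 + 1/44)] = 2.63
df = n₁ + n₂ − 2 = 99
Two-sided p-value ≈ 0.0100
Since p ≈ 0.0100 < α = 0.05, reject H0; the data support H1.

t = 2.63; reject H0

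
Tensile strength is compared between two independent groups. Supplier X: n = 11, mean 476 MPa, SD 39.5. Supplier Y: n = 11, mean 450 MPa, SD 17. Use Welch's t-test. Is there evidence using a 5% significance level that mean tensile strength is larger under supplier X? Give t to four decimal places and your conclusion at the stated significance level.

t = 2.0053; reject H0

Let group 1 = supplier X, group 2 = supplier Y. H0: μ_1 = μ_2; H1: μ_1 > μ_2 (Welch's two-sample t-test, right-tailed).
t = (x̄_1 − x̄_2)/√(s_1²/n_1 + s_2²/n_2) = (476 − 450)/√(39.5²/11 + 17²/11) = 2.0053
Welch–Satterthwaite df ≈ 13.58
p-value = P(T ≥ 2.0053) ≈ 0.0326
Since p ≈ 0.0326 < α = 0.05, reject H0; the evidence is statistically significant.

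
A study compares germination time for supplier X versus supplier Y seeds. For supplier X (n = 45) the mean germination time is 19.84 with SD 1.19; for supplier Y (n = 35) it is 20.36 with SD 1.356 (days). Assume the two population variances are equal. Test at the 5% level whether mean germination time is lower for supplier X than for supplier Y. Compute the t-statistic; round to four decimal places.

-1.8239

Let group 1 = supplier X, group 2 = supplier Y. H0: μ_1 = μ_2; H1: μ_1 < μ_2 (two-sample pooled-variance t-test, left-tailed).
s_p² = [(45−1)·1.19² + (35−1)·1.356²]/(45+35−2) = 1.60033
t = (19.84 − 20.36)/√[1.60033·(1/45 + 1/35)] = -1.8239
df = n₁ + n₂ − 2 = 78
p-value = P(T ≤ -1.8239) ≈ 0.036
Since p ≈ 0.036 < α = 0.05, reject H0; the evidence is statistically significant.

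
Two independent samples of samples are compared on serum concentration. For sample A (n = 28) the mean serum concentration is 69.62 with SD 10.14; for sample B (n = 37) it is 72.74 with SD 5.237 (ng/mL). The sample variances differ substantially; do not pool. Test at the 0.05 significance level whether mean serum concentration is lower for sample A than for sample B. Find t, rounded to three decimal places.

Let group 1 = sample A, group 2 = sample B. H0: μ_1 = μ_2; H1: μ_1 < μ_2 (Welch's two-sample t-test, left-tailed).
t = (x̄_1 − x̄_2)/√(s_1²/n_1 + s_2²/n_2) = (69.62 − 72.74)/√(10.14²/28 + 5.237²/37) = -1.485
Welch–Satterthwaite df ≈ 37.84
p-value = P(T ≤ -1.485) ≈ 0.0729
Since p ≈ 0.0729 > α = 0.05, fail to reject H0; the data do not provide sufficient evidence against H0.

-1.485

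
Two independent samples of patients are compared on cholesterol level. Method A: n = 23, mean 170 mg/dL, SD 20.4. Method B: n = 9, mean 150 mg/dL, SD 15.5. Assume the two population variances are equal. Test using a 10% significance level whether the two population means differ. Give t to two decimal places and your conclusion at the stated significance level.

Let group 1 = method A, group 2 = method B. H0: μ_1 = μ_2; H1: μ_1 ≠ μ_2 (two-sample pooled-variance t-test, two-sided).
s_p² = [(23−1)·20.4² + (9−1)·15.5²]/(23+9−2) = 369.251
t = (170 − 150)/√[369.251·(1/23 + 1/9)] = 2.65
df = n₁ + n₂ − 2 = 30
Two-sided p-value ≈ 0.0128
Since p ≈ 0.0128 < α = 0.1, reject H0; the data support H1.

t = 2.65; reject H0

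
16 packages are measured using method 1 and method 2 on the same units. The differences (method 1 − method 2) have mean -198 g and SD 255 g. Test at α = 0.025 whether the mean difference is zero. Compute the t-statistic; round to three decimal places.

H0: μ_d = 0; H1: μ_d ≠ 0 (paired t-test on the differences, two-sided).
t = d̄/(s_d/√n) = -198/(255/√16) = -3.106
df = n − 1 = 15
Two-sided p-value ≈ 0.0072
Since p ≈ 0.0072 < α = 0.025, reject H0; the data support H1.

-3.106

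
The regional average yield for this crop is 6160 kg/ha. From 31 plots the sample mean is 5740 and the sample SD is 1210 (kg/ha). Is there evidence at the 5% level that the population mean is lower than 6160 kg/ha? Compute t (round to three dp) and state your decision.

H0: μ = 6160; H1: μ < 6160 (one-sample t-test, left-tailed).
t = (x̄ − μ₀)/(s/√n) = (5740 − 6160)/(1210/√31) = -1.933
df = n − 1 = 30
p-value = P(T ≤ -1.933) ≈ 0.031
Since p ≈ 0.031 < α = 0.05, reject H0; the data support H1.

t = -1.933; reject H0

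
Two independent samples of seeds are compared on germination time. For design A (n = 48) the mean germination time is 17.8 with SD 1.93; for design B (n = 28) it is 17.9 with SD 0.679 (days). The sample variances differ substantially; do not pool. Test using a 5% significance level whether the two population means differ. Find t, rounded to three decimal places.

-0.326

Let group 1 = design A, group 2 = design B. H0: μ_1 = μ_2; H1: μ_1 ≠ μ_2 (Welch's two-sample t-test, two-sided).
t = (x̄_1 − x̄_2)/√(s_1²/n_1 + s_2²/n_2) = (17.8 − 17.9)/√(1.93²/48 + 0.679²/28) = -0.326
Welch–Satterthwaite df ≈ 64.04
Two-sided p-value ≈ 0.745
Since p ≈ 0.745 > α = 0.05, fail to reject H0; the evidence is not statistically significant.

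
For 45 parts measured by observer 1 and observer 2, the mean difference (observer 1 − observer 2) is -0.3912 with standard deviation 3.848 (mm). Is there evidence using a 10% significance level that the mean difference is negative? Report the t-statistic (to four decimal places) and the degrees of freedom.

H0: μ_d = 0; H1: μ_d < 0 (paired t-test on the differences, left-tailed).
t = d̄/(s_d/√n) = -0.3912/(3.848/√45) = -0.6820
df = n − 1 = 44
p-value = P(T ≤ -0.6820) ≈ 0.249
Since p ≈ 0.249 > α = 0.1, fail to reject H0; the evidence is not statistically significant.

t = -0.6820, df = 44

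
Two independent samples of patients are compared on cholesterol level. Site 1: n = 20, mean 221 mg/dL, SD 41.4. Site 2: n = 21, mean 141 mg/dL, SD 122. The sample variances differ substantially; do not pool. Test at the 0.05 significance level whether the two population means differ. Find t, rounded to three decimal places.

Let group 1 = site 1, group 2 = site 2. H0: μ_1 = μ_2; H1: μ_1 ≠ μ_2 (Welch's two-sample t-test, two-sided).
t = (x̄_1 − x̄_2)/√(s_1²/n_1 + s_2²/n_2) = (221 − 141)/√(41.4²/20 + 122²/21) = 2.838
Welch–Satterthwaite df ≈ 24.75
Two-sided p-value ≈ 0.009
Since p ≈ 0.009 < α = 0.05, reject H0; the data support H1.

2.838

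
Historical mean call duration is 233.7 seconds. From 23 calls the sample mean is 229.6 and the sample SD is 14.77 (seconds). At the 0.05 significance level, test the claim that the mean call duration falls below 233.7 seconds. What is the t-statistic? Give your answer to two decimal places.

H0: μ = 233.7; H1: μ < 233.7 (one-sample t-test, left-tailed).
t = (x̄ − μ₀)/(s/√n) = (229.6 − 233.7)/(14.77/√23) = -1.33
df = n − 1 = 22
p-value = P(T ≤ -1.33) ≈ 0.098
Since p ≈ 0.098 > α = 0.05, fail to reject H0; the evidence is not statistically significant.

-1.33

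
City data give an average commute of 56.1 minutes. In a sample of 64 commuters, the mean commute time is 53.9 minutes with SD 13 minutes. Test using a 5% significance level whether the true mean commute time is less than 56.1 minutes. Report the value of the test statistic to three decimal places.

-1.354

H0: μ = 56.1; H1: μ < 56.1 (one-sample t-test, left-tailed).
t = (x̄ − μ₀)/(s/√n) = (53.9 − 56.1)/(13/√64) = -1.354
df = n − 1 = 63
p-value = P(T ≤ -1.354) ≈ 0.0903
Since p ≈ 0.0903 > α = 0.05, fail to reject H0; the data do not provide sufficient evidence against H0.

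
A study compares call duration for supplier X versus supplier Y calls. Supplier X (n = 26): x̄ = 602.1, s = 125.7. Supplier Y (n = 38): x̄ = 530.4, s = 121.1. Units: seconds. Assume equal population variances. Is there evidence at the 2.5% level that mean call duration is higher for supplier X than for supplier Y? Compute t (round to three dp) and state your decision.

t = 2.291; reject H0

Let group 1 = supplier X, group 2 = supplier Y. H0: μ_1 = μ_2; H1: μ_1 > μ_2 (two-sample pooled-variance t-test, right-tailed).
s_p² = [(26−1)·125.7² + (38−1)·121.1²]/(26+38−2) = 15123
t = (602.1 − 530.4)/√[15123·(1/26 + 1/38)] = 2.291
df = n₁ + n₂ − 2 = 62
p-value = P(T ≥ 2.291) ≈ 0.0127
Since p ≈ 0.0127 < α = 0.025, reject H0; the evidence is statistically significant.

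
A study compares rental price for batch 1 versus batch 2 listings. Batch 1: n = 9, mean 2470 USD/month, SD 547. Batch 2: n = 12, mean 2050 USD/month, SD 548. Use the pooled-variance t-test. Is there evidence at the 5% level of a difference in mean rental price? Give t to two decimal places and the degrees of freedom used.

Let group 1 = batch 1, group 2 = batch 2. H0: μ_1 = μ_2; H1: μ_1 ≠ μ_2 (two-sample pooled-variance t-test, two-sided).
s_p² = [(9−1)·547² + (12−1)·548²]/(9+12−2) = 299843
t = (2470 − 2050)/√[299843·(1/9 + 1/12)] = 1.74
df = n₁ + n₂ − 2 = 19
Two-sided p-value ≈ 0.0981
Since p ≈ 0.0981 > α = 0.05, fail to reject H0; the data do not provide sufficient evidence against H0.

t = 1.74, df = 19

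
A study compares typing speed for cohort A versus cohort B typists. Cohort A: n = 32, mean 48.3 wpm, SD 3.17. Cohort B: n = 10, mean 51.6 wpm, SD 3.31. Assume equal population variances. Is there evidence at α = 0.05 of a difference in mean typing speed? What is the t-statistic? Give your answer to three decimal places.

Let group 1 = cohort A, group 2 = cohort B. H0: μ_1 = μ_2; H1: μ_1 ≠ μ_2 (two-sample pooled-variance t-test, two-sided).
s_p² = [(32−1)·3.17² + (10−1)·3.31²]/(32+10−2) = 10.253
t = (48.3 − 51.6)/√[10.253·(1/32 + 1/10)] = -2.845
df = n₁ + n₂ − 2 = 40
Two-sided p-value ≈ 0.0070
Since p ≈ 0.0070 < α = 0.05, reject H0; the data support H1.

-2.845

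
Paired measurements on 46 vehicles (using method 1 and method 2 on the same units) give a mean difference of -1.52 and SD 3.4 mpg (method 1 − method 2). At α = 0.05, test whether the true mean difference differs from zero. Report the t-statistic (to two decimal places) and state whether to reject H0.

H0: μ_d = 0; H1: μ_d ≠ 0 (paired t-test on the differences, two-sided).
t = d̄/(s_d/√n) = -1.52/(3.4/√46) = -3.03
df = n − 1 = 45
Two-sided p-value ≈ 0.004
Since p ≈ 0.004 < α = 0.05, reject H0; the data support H1.

t = -3.03; reject H0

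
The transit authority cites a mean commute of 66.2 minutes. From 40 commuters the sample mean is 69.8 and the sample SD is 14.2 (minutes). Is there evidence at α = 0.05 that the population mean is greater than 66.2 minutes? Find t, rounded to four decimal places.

H0: μ = 66.2; H1: μ > 66.2 (one-sample t-test, right-tailed).
t = (x̄ − μ₀)/(s/√n) = (69.8 − 66.2)/(14.2/√40) = 1.6034
df = n − 1 = 39
p-value = P(T ≥ 1.6034) ≈ 0.0585
Since p ≈ 0.0585 > α = 0.05, fail to reject H0; the evidence is not statistically significant.

1.6034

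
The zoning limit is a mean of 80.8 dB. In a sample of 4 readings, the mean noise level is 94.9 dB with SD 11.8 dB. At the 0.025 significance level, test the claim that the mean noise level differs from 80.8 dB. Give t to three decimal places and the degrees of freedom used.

t = 2.390, df = 3

H0: μ = 80.8; H1: μ ≠ 80.8 (one-sample t-test, two-sided).
t = (x̄ − μ₀)/(s/√n) = (94.9 − 80.8)/(11.8/√4) = 2.390
df = n − 1 = 3
Two-sided p-value ≈ 0.0968
Since p ≈ 0.0968 > α = 0.025, fail to reject H0; the evidence is not statistically significant.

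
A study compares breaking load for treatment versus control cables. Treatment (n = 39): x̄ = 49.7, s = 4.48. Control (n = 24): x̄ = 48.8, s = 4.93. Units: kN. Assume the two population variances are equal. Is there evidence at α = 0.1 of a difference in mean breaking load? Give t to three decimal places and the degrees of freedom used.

Let group 1 = treatment, group 2 = control. H0: μ_1 = μ_2; H1: μ_1 ≠ μ_2 (two-sample pooled-variance t-test, two-sided).
s_p² = [(39−1)·4.48² + (24−1)·4.93²]/(39+24−2) = 21.667
t = (49.7 − 48.8)/√[21.667·(1/39 + 1/24)] = 0.745
df = n₁ + n₂ − 2 = 61
Two-sided p-value ≈ 0.4590
Since p ≈ 0.4590 > α = 0.1, fail to reject H0; the data do not provide sufficient evidence against H0.

t = 0.745, df = 61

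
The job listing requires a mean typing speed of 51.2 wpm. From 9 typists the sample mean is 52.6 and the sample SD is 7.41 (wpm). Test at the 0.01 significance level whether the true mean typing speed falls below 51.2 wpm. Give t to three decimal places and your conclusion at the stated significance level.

H0: μ = 51.2; H1: μ < 51.2 (one-sample t-test, left-tailed).
t = (x̄ − μ₀)/(s/√n) = (52.6 − 51.2)/(7.41/√9) = 0.567
df = n − 1 = 8
p-value = P(T ≤ 0.567) ≈ 0.7068
Since p ≈ 0.7068 > α = 0.01, fail to reject H0; the evidence is not statistically significant.

t = 0.567; fail to reject H0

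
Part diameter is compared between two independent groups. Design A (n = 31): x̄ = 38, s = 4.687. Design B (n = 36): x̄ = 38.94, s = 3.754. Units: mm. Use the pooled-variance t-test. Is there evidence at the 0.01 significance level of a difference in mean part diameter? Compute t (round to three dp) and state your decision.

Let group 1 = design A, group 2 = design B. H0: μ_1 = μ_2; H1: μ_1 ≠ μ_2 (two-sample pooled-variance t-test, two-sided).
s_p² = [(31−1)·4.687² + (36−1)·3.754²]/(31+36−2) = 17.7273
t = (38 − 38.94)/√[17.7273·(1/31 + 1/36)] = -0.911
df = n₁ + n₂ − 2 = 65
Two-sided p-value ≈ 0.366
Since p ≈ 0.366 > α = 0.01, fail to reject H0; the evidence is not statistically significant.

t = -0.911; fail to reject H0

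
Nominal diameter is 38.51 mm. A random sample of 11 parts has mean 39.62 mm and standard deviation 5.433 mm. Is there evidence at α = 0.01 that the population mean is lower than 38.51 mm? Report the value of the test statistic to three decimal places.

H0: μ = 38.51; H1: μ < 38.51 (one-sample t-test, left-tailed).
t = (x̄ − μ₀)/(s/√n) = (39.62 − 38.51)/(5.433/√11) = 0.678
df = n − 1 = 10
p-value = P(T ≤ 0.678) ≈ 0.7433
Since p ≈ 0.7433 > α = 0.01, fail to reject H0; the data do not provide sufficient evidence against H0.

0.678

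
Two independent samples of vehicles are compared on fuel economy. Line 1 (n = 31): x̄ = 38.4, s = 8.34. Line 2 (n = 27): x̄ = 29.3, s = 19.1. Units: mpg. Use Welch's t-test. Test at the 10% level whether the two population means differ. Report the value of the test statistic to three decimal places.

2.293

Let group 1 = line 1, group 2 = line 2. H0: μ_1 = μ_2; H1: μ_1 ≠ μ_2 (Welch's two-sample t-test, two-sided).
t = (x̄_1 − x̄_2)/√(s_1²/n_1 + s_2²/n_2) = (38.4 − 29.3)/√(8.34²/31 + 19.1²/27) = 2.293
Welch–Satterthwaite df ≈ 34.53
Two-sided p-value ≈ 0.0281
Since p ≈ 0.0281 < α = 0.1, reject H0; the evidence is statistically significant.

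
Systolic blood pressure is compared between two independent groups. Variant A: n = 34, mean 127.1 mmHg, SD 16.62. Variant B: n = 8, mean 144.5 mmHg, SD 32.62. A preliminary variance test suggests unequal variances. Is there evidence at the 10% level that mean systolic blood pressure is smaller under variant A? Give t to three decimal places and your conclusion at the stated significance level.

Let group 1 = variant A, group 2 = variant B. H0: μ_1 = μ_2; H1: μ_1 < μ_2 (Welch's two-sample t-test, left-tailed).
t = (x̄_1 − x̄_2)/√(s_1²/n_1 + s_2²/n_2) = (127.1 − 144.5)/√(16.62²/34 + 32.62²/8) = -1.465
Welch–Satterthwaite df ≈ 7.88
p-value = P(T ≤ -1.465) ≈ 0.091
Since p ≈ 0.091 < α = 0.1, reject H0; the evidence is statistically significant.

t = -1.465; reject H0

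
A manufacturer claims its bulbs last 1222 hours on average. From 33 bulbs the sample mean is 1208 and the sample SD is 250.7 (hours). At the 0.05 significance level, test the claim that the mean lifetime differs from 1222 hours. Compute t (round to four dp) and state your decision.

H0: μ = 1222; H1: μ ≠ 1222 (one-sample t-test, two-sided).
t = (x̄ − μ₀)/(s/√n) = (1208 − 1222)/(250.7/√33) = -0.3208
df = n − 1 = 32
Two-sided p-value ≈ 0.750
Since p ≈ 0.750 > α = 0.05, fail to reject H0; the evidence is not statistically significant.

t = -0.3208; fail to reject H0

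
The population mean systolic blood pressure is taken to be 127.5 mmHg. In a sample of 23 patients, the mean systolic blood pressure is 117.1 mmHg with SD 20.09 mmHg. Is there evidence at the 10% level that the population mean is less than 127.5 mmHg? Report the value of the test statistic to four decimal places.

H0: μ = 127.5; H1: μ < 127.5 (one-sample t-test, left-tailed).
t = (x̄ − μ₀)/(s/√n) = (117.1 − 127.5)/(20.09/√23) = -2.4827
df = n − 1 = 22
p-value = P(T ≤ -2.4827) ≈ 0.0106
Since p ≈ 0.0106 < α = 0.1, reject H0; the data support H1.

-2.4827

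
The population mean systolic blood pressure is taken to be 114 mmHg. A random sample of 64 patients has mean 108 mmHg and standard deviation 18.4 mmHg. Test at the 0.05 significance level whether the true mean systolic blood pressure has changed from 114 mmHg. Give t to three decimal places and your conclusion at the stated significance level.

H0: μ = 114; H1: μ ≠ 114 (one-sample t-test, two-sided).
t = (x̄ − μ₀)/(s/√n) = (108 − 114)/(18.4/√64) = -2.609
df = n − 1 = 63
Two-sided p-value ≈ 0.011
Since p ≈ 0.011 < α = 0.05, reject H0; the evidence is statistically significant.

t = -2.609; reject H0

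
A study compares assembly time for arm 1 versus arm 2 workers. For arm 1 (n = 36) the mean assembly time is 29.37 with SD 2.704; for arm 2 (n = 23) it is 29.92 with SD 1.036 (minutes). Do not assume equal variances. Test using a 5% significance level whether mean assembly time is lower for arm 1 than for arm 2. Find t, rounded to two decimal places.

-1.10

Let group 1 = arm 1, group 2 = arm 2. H0: μ_1 = μ_2; H1: μ_1 < μ_2 (Welch's two-sample t-test, left-tailed).
t = (x̄_1 − x̄_2)/√(s_1²/n_1 + s_2²/n_2) = (29.37 − 29.92)/√(2.704²/36 + 1.036²/23) = -1.10
Welch–Satterthwaite df ≈ 48.83
p-value = P(T ≤ -1.10) ≈ 0.1383
Since p ≈ 0.1383 > α = 0.05, fail to reject H0; the evidence is not statistically significant.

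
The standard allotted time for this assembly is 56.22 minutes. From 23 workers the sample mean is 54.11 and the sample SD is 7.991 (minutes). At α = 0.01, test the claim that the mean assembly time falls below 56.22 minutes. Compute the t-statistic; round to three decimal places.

H0: μ = 56.22; H1: μ < 56.22 (one-sample t-test, left-tailed).
t = (x̄ − μ₀)/(s/√n) = (54.11 − 56.22)/(7.991/√23) = -1.266
df = n − 1 = 22
p-value = P(T ≤ -1.266) ≈ 0.109
Since p ≈ 0.109 > α = 0.01, fail to reject H0; the evidence is not statistically significant.

-1.266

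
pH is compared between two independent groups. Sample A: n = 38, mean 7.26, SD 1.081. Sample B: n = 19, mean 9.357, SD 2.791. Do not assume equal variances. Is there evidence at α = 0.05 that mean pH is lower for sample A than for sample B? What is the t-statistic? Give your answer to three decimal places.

-3.159

Let group 1 = sample A, group 2 = sample B. H0: μ_1 = μ_2; H1: μ_1 < μ_2 (Welch's two-sample t-test, left-tailed).
t = (x̄_1 − x̄_2)/√(s_1²/n_1 + s_2²/n_2) = (7.26 − 9.357)/√(1.081²/38 + 2.791²/19) = -3.159
Welch–Satterthwaite df ≈ 20.74
p-value = P(T ≤ -3.159) ≈ 0.002
Since p ≈ 0.002 < α = 0.05, reject H0; the data support H1.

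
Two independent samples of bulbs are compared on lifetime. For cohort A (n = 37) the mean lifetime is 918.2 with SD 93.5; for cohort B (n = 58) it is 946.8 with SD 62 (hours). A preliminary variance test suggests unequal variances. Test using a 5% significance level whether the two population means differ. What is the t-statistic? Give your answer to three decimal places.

-1.644

Let group 1 = cohort A, group 2 = cohort B. H0: μ_1 = μ_2; H1: μ_1 ≠ μ_2 (Welch's two-sample t-test, two-sided).
t = (x̄_1 − x̄_2)/√(s_1²/n_1 + s_2²/n_2) = (918.2 − 946.8)/√(93.5²/37 + 62²/58) = -1.644
Welch–Satterthwaite df ≈ 56.23
Two-sided p-value ≈ 0.1057
Since p ≈ 0.1057 > α = 0.05, fail to reject H0; the data do not provide sufficient evidence against H0.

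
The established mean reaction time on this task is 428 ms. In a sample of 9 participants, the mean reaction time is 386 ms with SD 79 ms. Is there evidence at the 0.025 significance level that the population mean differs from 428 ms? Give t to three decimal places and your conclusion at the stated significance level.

H0: μ = 428; H1: μ ≠ 428 (one-sample t-test, two-sided).
t = (x̄ − μ₀)/(s/√n) = (386 − 428)/(79/√9) = -1.595
df = n − 1 = 8
Two-sided p-value ≈ 0.1494
Since p ≈ 0.1494 > α = 0.025, fail to reject H0; the evidence is not statistically significant.

t = -1.595; fail to reject H0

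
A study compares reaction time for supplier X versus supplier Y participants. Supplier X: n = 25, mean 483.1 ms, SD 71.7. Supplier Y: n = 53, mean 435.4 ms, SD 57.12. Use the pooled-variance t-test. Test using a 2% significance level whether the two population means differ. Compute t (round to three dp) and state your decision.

Let group 1 = supplier X, group 2 = supplier Y. H0: μ_1 = μ_2; H1: μ_1 ≠ μ_2 (two-sample pooled-variance t-test, two-sided).
s_p² = [(25−1)·71.7² + (53−1)·57.12²]/(25+53−2) = 3855.81
t = (483.1 − 435.4)/√[3855.81·(1/25 + 1/53)] = 3.166
df = n₁ + n₂ − 2 = 76
Two-sided p-value ≈ 0.0022
Since p ≈ 0.0022 < α = 0.02, reject H0; the evidence is statistically significant.

t = 3.166; reject H0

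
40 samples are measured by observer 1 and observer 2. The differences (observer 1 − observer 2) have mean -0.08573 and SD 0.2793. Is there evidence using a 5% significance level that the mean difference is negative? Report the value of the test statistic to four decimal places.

H0: μ_d = 0; H1: μ_d < 0 (paired t-test on the differences, left-tailed).
t = d̄/(s_d/√n) = -0.08573/(0.2793/√40) = -1.9413
df = n − 1 = 39
p-value = P(T ≤ -1.9413) ≈ 0.030
Since p ≈ 0.030 < α = 0.05, reject H0; the evidence is statistically significant.

-1.9413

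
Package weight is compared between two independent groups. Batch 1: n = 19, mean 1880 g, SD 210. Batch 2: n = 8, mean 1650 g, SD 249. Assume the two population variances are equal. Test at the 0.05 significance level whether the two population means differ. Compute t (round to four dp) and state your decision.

t = 2.4625; reject H0

Let group 1 = batch 1, group 2 = batch 2. H0: μ_1 = μ_2; H1: μ_1 ≠ μ_2 (two-sample pooled-variance t-test, two-sided).
s_p² = [(19−1)·210² + (8−1)·249²]/(19+8−2) = 49112.3
t = (1880 − 1650)/√[49112.3·(1/19 + 1/8)] = 2.4625
df = n₁ + n₂ − 2 = 25
Two-sided p-value ≈ 0.0210
Since p ≈ 0.0210 < α = 0.05, reject H0; the data support H1.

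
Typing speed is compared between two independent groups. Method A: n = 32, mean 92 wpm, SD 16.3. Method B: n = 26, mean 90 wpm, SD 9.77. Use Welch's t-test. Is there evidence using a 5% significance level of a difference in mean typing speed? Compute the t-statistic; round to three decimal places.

Let group 1 = method A, group 2 = method B. H0: μ_1 = μ_2; H1: μ_1 ≠ μ_2 (Welch's two-sample t-test, two-sided).
t = (x̄_1 − x̄_2)/√(s_1²/n_1 + s_2²/n_2) = (92 − 90)/√(16.3²/32 + 9.77²/26) = 0.578
Welch–Satterthwaite df ≈ 51.89
Two-sided p-value ≈ 0.566
Since p ≈ 0.566 > α = 0.05, fail to reject H0; the evidence is not statistically significant.

0.578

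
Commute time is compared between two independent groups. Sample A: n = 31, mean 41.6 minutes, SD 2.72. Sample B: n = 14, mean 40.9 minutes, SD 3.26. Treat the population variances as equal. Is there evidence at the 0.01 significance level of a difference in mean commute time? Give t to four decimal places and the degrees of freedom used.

t = 0.7512, df = 43

Let group 1 = sample A, group 2 = sample B. H0: μ_1 = μ_2; H1: μ_1 ≠ μ_2 (two-sample pooled-variance t-test, two-sided).
s_p² = [(31−1)·2.72² + (14−1)·3.26²]/(31+14−2) = 8.37467
t = (41.6 − 40.9)/√[8.37467·(1/31 + 1/14)] = 0.7512
df = n₁ + n₂ − 2 = 43
Two-sided p-value ≈ 0.457
Since p ≈ 0.457 > α = 0.01, fail to reject H0; the data do not provide sufficient evidence against H0.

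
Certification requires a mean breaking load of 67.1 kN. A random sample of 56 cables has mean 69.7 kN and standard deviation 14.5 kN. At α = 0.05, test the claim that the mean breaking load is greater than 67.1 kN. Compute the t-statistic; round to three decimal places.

H0: μ = 67.1; H1: μ > 67.1 (one-sample t-test, right-tailed).
t = (x̄ − μ₀)/(s/√n) = (69.7 − 67.1)/(14.5/√56) = 1.342
df = n − 1 = 55
p-value = P(T ≥ 1.342) ≈ 0.0926
Since p ≈ 0.0926 > α = 0.05, fail to reject H0; the evidence is not statistically significant.

1.342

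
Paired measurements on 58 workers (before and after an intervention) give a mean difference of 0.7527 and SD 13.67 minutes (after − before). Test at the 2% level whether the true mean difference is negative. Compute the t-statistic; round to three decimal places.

H0: μ_d = 0; H1: μ_d < 0 (paired t-test on the differences, left-tailed).
t = d̄/(s_d/√n) = 0.7527/(13.67/√58) = 0.419
df = n − 1 = 57
p-value = P(T ≤ 0.419) ≈ 0.6617
Since p ≈ 0.6617 > α = 0.02, fail to reject H0; the data do not provide sufficient evidence against H0.

0.419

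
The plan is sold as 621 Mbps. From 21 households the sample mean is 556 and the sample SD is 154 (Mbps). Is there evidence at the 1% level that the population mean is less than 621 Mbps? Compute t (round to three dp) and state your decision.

t = -1.934; fail to reject H0

H0: μ = 621; H1: μ < 621 (one-sample t-test, left-tailed).
t = (x̄ − μ₀)/(s/√n) = (556 − 621)/(154/√21) = -1.934
df = n − 1 = 20
p-value = P(T ≤ -1.934) ≈ 0.034
Since p ≈ 0.034 > α = 0.01, fail to reject H0; the evidence is not statistically significant.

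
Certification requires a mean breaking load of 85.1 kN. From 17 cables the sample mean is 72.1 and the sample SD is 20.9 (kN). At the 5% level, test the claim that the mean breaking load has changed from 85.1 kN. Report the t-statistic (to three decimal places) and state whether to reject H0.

t = -2.565; reject H0

H0: μ = 85.1; H1: μ ≠ 85.1 (one-sample t-test, two-sided).
t = (x̄ − μ₀)/(s/√n) = (72.1 − 85.1)/(20.9/√17) = -2.565
df = n − 1 = 16
Two-sided p-value ≈ 0.021
Since p ≈ 0.021 < α = 0.05, reject H0; the data support H1.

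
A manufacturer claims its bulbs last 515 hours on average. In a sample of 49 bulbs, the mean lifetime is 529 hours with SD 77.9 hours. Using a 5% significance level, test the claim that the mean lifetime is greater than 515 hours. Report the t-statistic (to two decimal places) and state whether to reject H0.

t = 1.26; fail to reject H0

H0: μ = 515; H1: μ > 515 (one-sample t-test, right-tailed).
t = (x̄ − μ₀)/(s/√n) = (529 − 515)/(77.9/√49) = 1.26
df = n − 1 = 48
p-value = P(T ≥ 1.26) ≈ 0.1072
Since p ≈ 0.1072 > α = 0.05, fail to reject H0; the data do not provide sufficient evidence against H0.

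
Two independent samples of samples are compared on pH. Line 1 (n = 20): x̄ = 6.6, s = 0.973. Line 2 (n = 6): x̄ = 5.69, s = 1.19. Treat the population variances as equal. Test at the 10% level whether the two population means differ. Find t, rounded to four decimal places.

1.9129

Let group 1 = line 1, group 2 = line 2. H0: μ_1 = μ_2; H1: μ_1 ≠ μ_2 (two-sample pooled-variance t-test, two-sided).
s_p² = [(20−1)·0.973² + (6−1)·1.19²]/(20+6−2) = 1.04451
t = (6.6 − 5.69)/√[1.04451·(1/20 + 1/6)] = 1.9129
df = n₁ + n₂ − 2 = 24
Two-sided p-value ≈ 0.068
Since p ≈ 0.068 < α = 0.1, reject H0; the evidence is statistically significant.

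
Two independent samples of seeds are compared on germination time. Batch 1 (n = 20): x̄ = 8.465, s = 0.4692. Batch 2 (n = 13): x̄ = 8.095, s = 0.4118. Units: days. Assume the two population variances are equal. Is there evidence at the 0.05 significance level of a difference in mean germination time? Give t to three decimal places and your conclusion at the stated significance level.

t = 2.319; reject H0

Let group 1 = batch 1, group 2 = batch 2. H0: μ_1 = μ_2; H1: μ_1 ≠ μ_2 (two-sample pooled-variance t-test, two-sided).
s_p² = [(20−1)·0.4692² + (13−1)·0.4118²]/(20+13−2) = 0.200573
t = (8.465 − 8.095)/√[0.200573·(1/20 + 1/13)] = 2.319
df = n₁ + n₂ − 2 = 31
Two-sided p-value ≈ 0.0272
Since p ≈ 0.0272 < α = 0.05, reject H0; the data support H1.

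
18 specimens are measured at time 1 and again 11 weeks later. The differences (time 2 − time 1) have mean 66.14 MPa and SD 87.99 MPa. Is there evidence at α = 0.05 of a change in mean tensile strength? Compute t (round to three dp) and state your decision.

t = 3.189; reject H0

H0: μ_d = 0; H1: μ_d ≠ 0 (paired t-test on the differences, two-sided).
t = d̄/(s_d/√n) = 66.14/(87.99/√18) = 3.189
df = n − 1 = 17
Two-sided p-value ≈ 0.0054
Since p ≈ 0.0054 < α = 0.05, reject H0; the evidence is statistically significant.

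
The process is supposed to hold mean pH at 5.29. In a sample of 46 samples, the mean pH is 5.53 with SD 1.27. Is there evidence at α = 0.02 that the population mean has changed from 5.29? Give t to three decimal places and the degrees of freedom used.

H0: μ = 5.29; H1: μ ≠ 5.29 (one-sample t-test, two-sided).
t = (x̄ − μ₀)/(s/√n) = (5.53 − 5.29)/(1.27/√46) = 1.282
df = n − 1 = 45
Two-sided p-value ≈ 0.2065
Since p ≈ 0.2065 > α = 0.02, fail to reject H0; the evidence is not statistically significant.

t = 1.282, df = 45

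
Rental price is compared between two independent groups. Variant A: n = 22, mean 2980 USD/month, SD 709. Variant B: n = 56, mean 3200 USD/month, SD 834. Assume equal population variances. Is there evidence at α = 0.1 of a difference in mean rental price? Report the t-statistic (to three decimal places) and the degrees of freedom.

Let group 1 = variant A, group 2 = variant B. H0: μ_1 = μ_2; H1: μ_1 ≠ μ_2 (two-sample pooled-variance t-test, two-sided).
s_p² = [(22−1)·709² + (56−1)·834²]/(22+56−2) = 642262
t = (2980 − 3200)/√[642262·(1/22 + 1/56)] = -1.091
df = n₁ + n₂ − 2 = 76
Two-sided p-value ≈ 0.279
Since p ≈ 0.279 > α = 0.1, fail to reject H0; the evidence is not statistically significant.

t = -1.091, df = 76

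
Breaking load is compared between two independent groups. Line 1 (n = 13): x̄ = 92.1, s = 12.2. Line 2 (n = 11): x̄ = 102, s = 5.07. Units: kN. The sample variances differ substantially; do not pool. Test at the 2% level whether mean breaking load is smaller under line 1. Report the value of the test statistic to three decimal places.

Let group 1 = line 1, group 2 = line 2. H0: μ_1 = μ_2; H1: μ_1 < μ_2 (Welch's two-sample t-test, left-tailed).
t = (x̄_1 − x̄_2)/√(s_1²/n_1 + s_2²/n_2) = (92.1 − 102)/√(12.2²/13 + 5.07²/11) = -2.666
Welch–Satterthwaite df ≈ 16.57
p-value = P(T ≤ -2.666) ≈ 0.008
Since p ≈ 0.008 < α = 0.02, reject H0; the data support H1.

-2.666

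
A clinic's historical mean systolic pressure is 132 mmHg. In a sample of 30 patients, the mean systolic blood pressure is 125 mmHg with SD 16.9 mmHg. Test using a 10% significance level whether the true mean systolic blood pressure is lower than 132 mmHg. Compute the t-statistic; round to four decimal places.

-2.2687

H0: μ = 132; H1: μ < 132 (one-sample t-test, left-tailed).
t = (x̄ − μ₀)/(s/√n) = (125 − 132)/(16.9/√30) = -2.2687
df = n − 1 = 29
p-value = P(T ≤ -2.2687) ≈ 0.0155
Since p ≈ 0.0155 < α = 0.1, reject H0; the data support H1.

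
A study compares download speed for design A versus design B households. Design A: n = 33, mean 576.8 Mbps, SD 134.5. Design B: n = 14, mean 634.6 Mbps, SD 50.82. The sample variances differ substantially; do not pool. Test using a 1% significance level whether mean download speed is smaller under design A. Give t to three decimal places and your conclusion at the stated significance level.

Let group 1 = design A, group 2 = design B. H0: μ_1 = μ_2; H1: μ_1 < μ_2 (Welch's two-sample t-test, left-tailed).
t = (x̄_1 − x̄_2)/√(s_1²/n_1 + s_2²/n_2) = (576.8 − 634.6)/√(134.5²/33 + 50.82²/14) = -2.135
Welch–Satterthwaite df ≈ 44.70
p-value = P(T ≤ -2.135) ≈ 0.019
Since p ≈ 0.019 > α = 0.01, fail to reject H0; the data do not provide sufficient evidence against H0.

t = -2.135; fail to reject H0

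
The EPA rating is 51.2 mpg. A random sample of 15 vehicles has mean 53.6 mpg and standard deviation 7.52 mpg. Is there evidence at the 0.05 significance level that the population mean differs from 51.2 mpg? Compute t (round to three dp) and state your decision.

t = 1.236; fail to reject H0

H0: μ = 51.2; H1: μ ≠ 51.2 (one-sample t-test, two-sided).
t = (x̄ − μ₀)/(s/√n) = (53.6 − 51.2)/(7.52/√15) = 1.236
df = n − 1 = 14
Two-sided p-value ≈ 0.237
Since p ≈ 0.237 > α = 0.05, fail to reject H0; the data do not provide sufficient evidence against H0.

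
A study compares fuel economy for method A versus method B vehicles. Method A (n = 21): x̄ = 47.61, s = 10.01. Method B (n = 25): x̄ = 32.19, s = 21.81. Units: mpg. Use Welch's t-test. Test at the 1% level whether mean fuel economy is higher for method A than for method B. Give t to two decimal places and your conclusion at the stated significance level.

Let group 1 = method A, group 2 = method B. H0: μ_1 = μ_2; H1: μ_1 > μ_2 (Welch's two-sample t-test, right-tailed).
t = (x̄_1 − x̄_2)/√(s_1²/n_1 + s_2²/n_2) = (47.61 − 32.19)/√(10.01²/21 + 21.81²/25) = 3.16
Welch–Satterthwaite df ≈ 34.91
p-value = P(T ≥ 3.16) ≈ 0.002
Since p ≈ 0.002 < α = 0.01, reject H0; the data support H1.

t = 3.16; reject H0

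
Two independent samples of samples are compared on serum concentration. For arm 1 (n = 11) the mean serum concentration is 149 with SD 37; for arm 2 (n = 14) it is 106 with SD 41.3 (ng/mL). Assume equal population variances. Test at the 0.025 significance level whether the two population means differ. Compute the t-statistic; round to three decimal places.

Let group 1 = arm 1, group 2 = arm 2. H0: μ_1 = μ_2; H1: μ_1 ≠ μ_2 (two-sample pooled-variance t-test, two-sided).
s_p² = [(11−1)·37² + (14−1)·41.3²]/(11+14−2) = 1559.3
t = (149 − 106)/√[1559.3·(1/11 + 1/14)] = 2.703
df = n₁ + n₂ − 2 = 23
Two-sided p-value ≈ 0.0127
Since p ≈ 0.0127 < α = 0.025, reject H0; the evidence is statistically significant.

2.703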